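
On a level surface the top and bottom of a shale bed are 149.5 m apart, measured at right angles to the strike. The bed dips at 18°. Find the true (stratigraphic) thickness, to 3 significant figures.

True thickness t = w · sin(dip) = 149.5 × sin 18°
t = 149.5 × 0.3090 = 46.198 m

46.2 m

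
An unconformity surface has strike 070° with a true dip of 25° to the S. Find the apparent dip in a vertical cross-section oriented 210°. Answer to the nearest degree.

17°

The strike is 070° and the section trends 210°; the acute angle between them is β = 40°.
tan(apparent dip) = tan 25° · sin 40° = 0.2997
apparent dip = arctan 0.2997 = 16.69°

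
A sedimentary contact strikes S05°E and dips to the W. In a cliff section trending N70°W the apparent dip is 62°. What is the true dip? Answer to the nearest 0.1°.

64.3°

β = acute angle between strike S05°E and section N70°W = 65°.
tan(true dip) = tan 62° / sin 65° = 2.0752
true dip = arctan 2.0752 = 64.27°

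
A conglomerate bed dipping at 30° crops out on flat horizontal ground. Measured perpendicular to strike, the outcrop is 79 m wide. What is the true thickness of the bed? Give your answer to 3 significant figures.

True thickness t = w · sin(dip) = 79 × sin 30°
t = 79 × 0.5000 = 39.500 m

39.5 m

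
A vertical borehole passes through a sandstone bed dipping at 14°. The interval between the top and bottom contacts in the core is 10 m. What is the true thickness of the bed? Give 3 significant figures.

True thickness t = h · cos(dip) = 10 × cos 14°
t = 10 × 0.9703 = 9.703 m

9.70 m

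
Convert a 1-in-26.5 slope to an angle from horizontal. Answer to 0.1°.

2.2°

tan θ = 1/26.5 = 0.0377
θ = arctan(0.0377) = 2.16°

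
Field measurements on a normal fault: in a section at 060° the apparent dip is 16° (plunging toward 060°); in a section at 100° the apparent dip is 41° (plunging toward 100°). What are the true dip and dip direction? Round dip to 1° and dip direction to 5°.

true dip 46°, dip direction 135°

The two traces are lines in the plane: v₁ = (sin 60°·cos 16°, cos 60°·cos 16°, −sin 16°), v₂ = (sin 100°·cos 41°, cos 100°·cos 41°, −sin 41°).
The plane normal is n = v₁ × v₂ ∝ (0.351, -0.341, 0.466).
True dip = arccos(n_z / |n|) = arccos(0.6895) = 46.4°.
Dip direction = azimuth of (n_x, n_y) = atan2(0.351, -0.341) = 134°.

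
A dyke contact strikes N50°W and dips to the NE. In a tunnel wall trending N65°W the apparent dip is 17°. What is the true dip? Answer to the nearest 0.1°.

The section is 15° from the strike.
tan δ = tan α / sin β = tan 17° / sin 15° = 0.3057 / 0.2588 = 1.1813
true dip = arctan 1.1813 = 49.75°

49.8°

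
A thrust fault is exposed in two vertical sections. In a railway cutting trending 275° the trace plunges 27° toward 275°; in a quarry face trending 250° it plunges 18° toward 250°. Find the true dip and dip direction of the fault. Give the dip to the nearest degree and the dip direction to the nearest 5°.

Each apparent-dip line lies in the plane. As unit vectors (x east, y north, z up), v₁ plunges 27°→275° and v₂ plunges 18°→250°.
Cross product v₁ × v₂ gives the pole to the plane: n ∝ (-0.172, 0.131, 0.358).
tan δ = √(n_x²+n_y²)/n_z = 0.216/0.358, so δ = 31.1°.
Dip direction = atan2(-0.172, 0.131) = 307° (azimuth of n's horizontal projection).

true dip 31°, dip direction 305°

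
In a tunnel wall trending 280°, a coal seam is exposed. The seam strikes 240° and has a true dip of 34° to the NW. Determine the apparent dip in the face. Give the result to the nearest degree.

The section lies 40° from the strike.
tan α = tan 34° × sin 40° = 0.6745 × 0.6428 = 0.4336
α = arctan(0.4336) = 23.44°

23°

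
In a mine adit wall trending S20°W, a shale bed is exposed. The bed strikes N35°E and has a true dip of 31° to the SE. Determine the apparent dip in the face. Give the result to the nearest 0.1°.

8.8°

Angle between strike (N35°E) and section (S20°W): β = 15°.
tan(apparent dip) = tan 31° · sin 15° = 0.1555
α = arctan(0.1555) = 8.84°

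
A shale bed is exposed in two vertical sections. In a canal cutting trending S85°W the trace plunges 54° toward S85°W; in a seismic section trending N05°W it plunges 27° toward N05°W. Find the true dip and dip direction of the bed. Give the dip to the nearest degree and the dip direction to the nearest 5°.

true dip 56°, dip direction 285°

Represent each trace as a vector plunging at its apparent dip toward its trend (east-north-up frame): v₁ = (-0.586, -0.051, -0.809), v₂ = (-0.078, 0.888, -0.454).
n = v₁ × v₂ = (-0.741, 0.203, 0.524) (taken with n_z > 0).
True dip = arccos(n_z / |n|) = arccos(0.5631) = 55.7°.
Dip direction = azimuth of (n_x, n_y) = atan2(-0.741, 0.203) = 285°.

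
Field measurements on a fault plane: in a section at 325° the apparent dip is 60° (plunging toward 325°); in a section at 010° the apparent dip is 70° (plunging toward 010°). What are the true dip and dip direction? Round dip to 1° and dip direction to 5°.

Each apparent-dip line lies in the plane. As unit vectors (x east, y north, z up), v₁ plunges 60°→325° and v₂ plunges 70°→010°.
The plane normal is n = v₁ × v₂ ∝ (0.093, 0.321, 0.121).
tan δ = √(n_x²+n_y²)/n_z = 0.334/0.121, so δ = 70.1°.
Dip direction = atan2(0.093, 0.321) = 16° (azimuth of n's horizontal projection).

true dip 70°, dip direction 015°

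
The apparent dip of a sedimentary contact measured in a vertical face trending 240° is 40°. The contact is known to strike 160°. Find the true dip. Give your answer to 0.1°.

40.4°

The section is 80° from the strike.
tan δ = tan α / sin β = tan 40° / sin 80° = 0.8391 / 0.9848 = 0.8520
δ = arctan(0.8520) = 40.43°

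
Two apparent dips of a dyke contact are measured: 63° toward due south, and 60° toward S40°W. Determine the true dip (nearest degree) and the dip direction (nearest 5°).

The two traces are lines in the plane: v₁ = (sin 180°·cos 63°, cos 180°·cos 63°, −sin 63°), v₂ = (sin 220°·cos 60°, cos 220°·cos 60°, −sin 60°).
The plane normal is n = v₁ × v₂ ∝ (-0.052, -0.286, 0.146).
Dip δ = arctan(|n_h|/n_z) = arctan(0.291/0.146) = 63.4°.
The horizontal component of n points toward azimuth atan2(n_x, n_y) = 190°, the dip direction.

true dip 63°, dip direction 190°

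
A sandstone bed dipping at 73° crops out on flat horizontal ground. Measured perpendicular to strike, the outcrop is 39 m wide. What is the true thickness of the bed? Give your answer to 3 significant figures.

37.3 m

True thickness t = w · sin(dip) = 39 × sin 73°
t = 39 × 0.9563 = 37.296 m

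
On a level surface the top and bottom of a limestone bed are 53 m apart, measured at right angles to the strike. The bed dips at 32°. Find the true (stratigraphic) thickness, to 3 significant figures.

True thickness t = w · sin(dip) = 53 × sin 32°
t = 53 × 0.5299 = 28.086 m

28.1 m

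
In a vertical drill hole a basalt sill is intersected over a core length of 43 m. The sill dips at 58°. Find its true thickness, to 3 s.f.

22.8 m

True thickness t = h · cos(dip) = 43 × cos 58°
t = 43 × 0.5299 = 22.787 m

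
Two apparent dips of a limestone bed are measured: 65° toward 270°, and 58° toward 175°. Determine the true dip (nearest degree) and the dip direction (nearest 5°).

true dip 70°, dip direction 230°

Each apparent-dip line lies in the plane. As unit vectors (x east, y north, z up), v₁ plunges 65°→270° and v₂ plunges 58°→175°.
The plane normal is n = v₁ × v₂ ∝ (-0.478, -0.400, 0.223).
Dip δ = arctan(|n_h|/n_z) = arctan(0.624/0.223) = 70.3°.
Dip direction = atan2(-0.478, -0.400) = 230° (azimuth of n's horizontal projection).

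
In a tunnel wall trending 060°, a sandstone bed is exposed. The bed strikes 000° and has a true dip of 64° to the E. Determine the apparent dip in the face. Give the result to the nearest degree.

The section lies 60° from the strike.
tan α = tan 64° × sin 60° = 2.0503 × 0.8660 = 1.7756
apparent dip = arctan 1.7756 = 60.61°

61°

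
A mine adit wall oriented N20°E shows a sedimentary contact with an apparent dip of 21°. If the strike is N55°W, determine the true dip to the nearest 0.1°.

21.7°

The section is 75° from the strike.
tan δ = tan α / sin β = tan 21° / sin 75° = 0.3839 / 0.9659 = 0.3974
true dip = arctan 0.3974 = 21.67°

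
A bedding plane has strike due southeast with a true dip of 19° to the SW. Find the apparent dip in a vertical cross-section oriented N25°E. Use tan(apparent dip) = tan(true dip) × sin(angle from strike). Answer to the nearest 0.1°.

17.9°

The section lies 70° from the strike.
tan(apparent dip) = tan 19° · sin 70° = 0.3236
α = arctan(0.3236) = 17.93°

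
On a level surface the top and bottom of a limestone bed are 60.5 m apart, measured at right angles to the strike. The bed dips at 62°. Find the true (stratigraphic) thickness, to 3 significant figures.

True thickness t = w · sin(dip) = 60.5 × sin 62°
t = 60.5 × 0.8829 = 53.418 m

53.4 m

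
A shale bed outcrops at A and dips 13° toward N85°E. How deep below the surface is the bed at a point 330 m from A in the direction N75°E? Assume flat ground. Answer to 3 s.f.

75.0 m

The hole lies 10° from the dip direction, so the down-dip offset is 330 × cos 10° = 324.99 m.
Depth = down-dip offset × tan(dip) = 324.99 × tan 13° = 324.99 × 0.2309
Depth = 75.03 m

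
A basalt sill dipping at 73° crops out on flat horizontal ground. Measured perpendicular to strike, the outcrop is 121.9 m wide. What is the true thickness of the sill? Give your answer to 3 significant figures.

117 m

True thickness t = w · sin(dip) = 121.9 × sin 73°
t = 121.9 × 0.9563 = 116.574 m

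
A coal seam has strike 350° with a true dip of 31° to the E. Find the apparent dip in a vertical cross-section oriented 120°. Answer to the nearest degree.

25°

Angle between strike (350°) and section (120°): β = 50°.
tan(apparent dip) = tan 31° · sin 50° = 0.4603
α = arctan(0.4603) = 24.72°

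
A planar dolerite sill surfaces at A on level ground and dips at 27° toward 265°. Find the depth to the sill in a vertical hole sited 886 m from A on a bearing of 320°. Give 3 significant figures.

The hole lies 55° from the dip direction, so the down-dip offset is 886 × cos 55° = 508.19 m.
Depth = down-dip offset × tan(dip) = 508.19 × tan 27° = 508.19 × 0.5095
Depth = 258.94 m

259 m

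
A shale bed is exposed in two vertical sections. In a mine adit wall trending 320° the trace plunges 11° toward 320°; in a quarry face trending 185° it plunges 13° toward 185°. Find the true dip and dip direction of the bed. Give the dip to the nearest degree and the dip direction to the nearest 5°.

true dip 29°, dip direction 250°

The two traces are lines in the plane: v₁ = (sin 320°·cos 11°, cos 320°·cos 11°, −sin 11°), v₂ = (sin 185°·cos 13°, cos 185°·cos 13°, −sin 13°).
n = v₁ × v₂ = (-0.354, -0.126, 0.676) (taken with n_z > 0).
Dip δ = arctan(|n_h|/n_z) = arctan(0.376/0.676) = 29.1°.
The horizontal component of n points toward azimuth atan2(n_x, n_y) = 250°, the dip direction.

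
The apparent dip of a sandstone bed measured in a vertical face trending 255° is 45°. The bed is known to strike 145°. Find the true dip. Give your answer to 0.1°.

The section is 70° from the strike.
tan δ = tan α / sin β = tan 45° / sin 70° = 1.0000 / 0.9397 = 1.0642
δ = arctan(1.0642) = 46.78°

46.8°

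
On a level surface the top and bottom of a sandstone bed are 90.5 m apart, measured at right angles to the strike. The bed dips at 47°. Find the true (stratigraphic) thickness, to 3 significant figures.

True thickness t = w · sin(dip) = 90.5 × sin 47°
t = 90.5 × 0.7314 = 66.188 m

66.2 m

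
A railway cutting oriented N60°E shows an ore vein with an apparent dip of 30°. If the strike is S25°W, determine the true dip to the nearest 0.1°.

The section is 35° from the strike.
tan δ = tan α / sin β = tan 30° / sin 35° = 0.5774 / 0.5736 = 1.0066
δ = arctan(1.0066) = 45.19°

45.2°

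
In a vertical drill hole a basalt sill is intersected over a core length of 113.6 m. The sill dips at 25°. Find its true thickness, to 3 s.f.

103 m

True thickness t = h · cos(dip) = 113.6 × cos 25°
t = 113.6 × 0.9063 = 102.957 m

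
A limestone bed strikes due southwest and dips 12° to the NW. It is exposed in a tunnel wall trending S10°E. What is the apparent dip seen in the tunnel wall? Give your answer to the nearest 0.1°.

The strike is due southwest and the section trends S10°E; the acute angle between them is β = 55°.
tan(apparent dip) = tan 12° · sin 55° = 0.1741
apparent dip = arctan 0.1741 = 9.88°

9.9°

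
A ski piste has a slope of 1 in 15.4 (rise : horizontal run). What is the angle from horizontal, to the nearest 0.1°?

3.7°

tan θ = 1/15.4 = 0.0649
θ = arctan(0.0649) = 3.72°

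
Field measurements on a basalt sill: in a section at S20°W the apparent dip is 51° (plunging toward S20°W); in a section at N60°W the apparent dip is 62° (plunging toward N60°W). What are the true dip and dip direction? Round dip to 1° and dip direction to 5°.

true dip 68°, dip direction 260°

Each apparent-dip line lies in the plane. As unit vectors (x east, y north, z up), v₁ plunges 51°→S20°W and v₂ plunges 62°→N60°W.
n = v₁ × v₂ = (-0.705, -0.126, 0.291) (taken with n_z > 0).
tan δ = √(n_x²+n_y²)/n_z = 0.716/0.291, so δ = 67.9°.
The horizontal component of n points toward azimuth atan2(n_x, n_y) = 260°, the dip direction.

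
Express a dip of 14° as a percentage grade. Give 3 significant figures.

grade % = 100 × tan 14° = 100 × 0.2493

24.9%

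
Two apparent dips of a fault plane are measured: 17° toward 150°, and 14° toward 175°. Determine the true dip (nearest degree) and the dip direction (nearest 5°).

The two traces are lines in the plane: v₁ = (sin 150°·cos 17°, cos 150°·cos 17°, −sin 17°), v₂ = (sin 175°·cos 14°, cos 175°·cos 14°, −sin 14°).
The plane normal is n = v₁ × v₂ ∝ (0.082, -0.091, 0.392).
tan δ = √(n_x²+n_y²)/n_z = 0.123/0.392, so δ = 17.4°.
Dip direction = azimuth of (n_x, n_y) = atan2(0.082, -0.091) = 138°.

true dip 17°, dip direction 140°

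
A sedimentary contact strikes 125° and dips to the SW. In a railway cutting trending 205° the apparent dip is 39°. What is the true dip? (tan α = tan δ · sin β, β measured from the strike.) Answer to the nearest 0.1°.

The section is 80° from the strike.
tan δ = tan α / sin β = tan 39° / sin 80° = 0.8098 / 0.9848 = 0.8223
true dip = arctan 0.8223 = 39.43°

39.4°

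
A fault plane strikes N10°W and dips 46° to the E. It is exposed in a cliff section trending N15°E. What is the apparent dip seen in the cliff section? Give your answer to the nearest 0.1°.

The strike is N10°W and the section trends N15°E; the acute angle between them is β = 25°.
tan(apparent dip) = tan 46° · sin 25° = 0.4376
α = arctan(0.4376) = 23.64°

23.6°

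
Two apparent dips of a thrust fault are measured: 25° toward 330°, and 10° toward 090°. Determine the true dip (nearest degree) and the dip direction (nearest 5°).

true dip 34°, dip direction 015°

Each apparent-dip line lies in the plane. As unit vectors (x east, y north, z up), v₁ plunges 25°→330° and v₂ plunges 10°→090°.
Cross product v₁ × v₂ gives the pole to the plane: n ∝ (0.136, 0.495, 0.773).
tan δ = √(n_x²+n_y²)/n_z = 0.513/0.773, so δ = 33.6°.
The horizontal component of n points toward azimuth atan2(n_x, n_y) = 15°, the dip direction.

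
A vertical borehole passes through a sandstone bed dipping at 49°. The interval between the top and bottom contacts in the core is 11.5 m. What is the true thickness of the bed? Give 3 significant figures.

True thickness t = h · cos(dip) = 11.5 × cos 49°
t = 11.5 × 0.6561 = 7.545 m

7.54 m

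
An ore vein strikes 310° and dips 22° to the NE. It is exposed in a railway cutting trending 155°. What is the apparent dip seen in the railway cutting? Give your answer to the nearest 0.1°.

9.7°

The section lies 25° from the strike.
tan(apparent dip) = tan 22° · sin 25° = 0.1707
apparent dip = arctan 0.1707 = 9.69°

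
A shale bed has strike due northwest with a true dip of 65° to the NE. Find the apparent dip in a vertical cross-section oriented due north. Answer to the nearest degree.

57°

The section lies 45° from the strike.
tan α = tan 65° × sin 45° = 2.1445 × 0.7071 = 1.5164
apparent dip = arctan 1.5164 = 56.60°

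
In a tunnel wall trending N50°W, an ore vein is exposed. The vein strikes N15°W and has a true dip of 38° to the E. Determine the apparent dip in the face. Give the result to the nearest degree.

Angle between strike (N15°W) and section (N50°W): β = 35°.
tan α = tan 38° × sin 35° = 0.7813 × 0.5736 = 0.4481
α = arctan(0.4481) = 24.14°

24°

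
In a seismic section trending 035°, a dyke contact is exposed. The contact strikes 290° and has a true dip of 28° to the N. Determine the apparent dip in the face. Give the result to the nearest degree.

27°

Angle between strike (290°) and section (035°): β = 75°.
tan(apparent dip) = tan 28° · sin 75° = 0.5136
apparent dip = arctan 0.5136 = 27.18°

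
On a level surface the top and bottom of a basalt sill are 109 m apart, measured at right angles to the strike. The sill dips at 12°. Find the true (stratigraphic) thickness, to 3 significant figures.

22.7 m

True thickness t = w · sin(dip) = 109 × sin 12°
t = 109 × 0.2079 = 22.662 m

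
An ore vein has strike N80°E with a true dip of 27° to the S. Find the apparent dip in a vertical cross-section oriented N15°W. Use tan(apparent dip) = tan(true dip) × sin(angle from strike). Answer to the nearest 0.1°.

26.9°

The section lies 85° from the strike.
tan(apparent dip) = tan 27° · sin 85° = 0.5076
apparent dip = arctan 0.5076 = 26.91°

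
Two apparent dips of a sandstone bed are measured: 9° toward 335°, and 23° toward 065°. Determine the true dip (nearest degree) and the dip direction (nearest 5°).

true dip 24°, dip direction 045°

Each apparent-dip line lies in the plane. As unit vectors (x east, y north, z up), v₁ plunges 9°→335° and v₂ plunges 23°→065°.
n = v₁ × v₂ = (0.289, 0.294, 0.909) (taken with n_z > 0).
Dip δ = arctan(|n_h|/n_z) = arctan(0.412/0.909) = 24.4°.
Dip direction = atan2(0.289, 0.294) = 45° (azimuth of n's horizontal projection).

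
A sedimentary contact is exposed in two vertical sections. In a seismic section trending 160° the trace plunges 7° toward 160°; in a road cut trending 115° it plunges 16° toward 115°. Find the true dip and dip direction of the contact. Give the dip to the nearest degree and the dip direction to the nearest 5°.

true dip 17°, dip direction 095°

Each apparent-dip line lies in the plane. As unit vectors (x east, y north, z up), v₁ plunges 7°→160° and v₂ plunges 16°→115°.
The plane normal is n = v₁ × v₂ ∝ (0.208, -0.013, 0.675).
tan δ = √(n_x²+n_y²)/n_z = 0.208/0.675, so δ = 17.1°.
Dip direction = azimuth of (n_x, n_y) = atan2(0.208, -0.013) = 93°.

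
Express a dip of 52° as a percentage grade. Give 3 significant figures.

grade % = 100 × tan 52° = 100 × 1.2799

128%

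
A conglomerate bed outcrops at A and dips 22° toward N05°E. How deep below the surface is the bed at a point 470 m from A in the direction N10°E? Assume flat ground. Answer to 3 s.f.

189 m

The hole lies 5° from the dip direction, so the down-dip offset is 470 × cos 5° = 468.21 m.
Depth = down-dip offset × tan(dip) = 468.21 × tan 22° = 468.21 × 0.4040
Depth = 189.17 m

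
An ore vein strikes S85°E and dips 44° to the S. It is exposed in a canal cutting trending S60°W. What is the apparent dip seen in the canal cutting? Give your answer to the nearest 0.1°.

Angle between strike (S85°E) and section (S60°W): β = 35°.
tan(apparent dip) = tan 44° · sin 35° = 0.5539
α = arctan(0.5539) = 28.98°

29.0°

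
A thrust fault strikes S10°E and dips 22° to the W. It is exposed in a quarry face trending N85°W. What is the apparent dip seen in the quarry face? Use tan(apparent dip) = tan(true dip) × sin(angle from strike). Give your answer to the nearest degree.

21°

The section lies 75° from the strike.
tan α = tan 22° × sin 75° = 0.4040 × 0.9659 = 0.3903
α = arctan(0.3903) = 21.32°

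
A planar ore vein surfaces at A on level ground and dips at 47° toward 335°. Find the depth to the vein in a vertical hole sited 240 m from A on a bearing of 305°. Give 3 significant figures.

223 m

The hole lies 30° from the dip direction, so the down-dip offset is 240 × cos 30° = 207.85 m.
Depth = down-dip offset × tan(dip) = 207.85 × tan 47° = 207.85 × 1.0724
Depth = 222.89 m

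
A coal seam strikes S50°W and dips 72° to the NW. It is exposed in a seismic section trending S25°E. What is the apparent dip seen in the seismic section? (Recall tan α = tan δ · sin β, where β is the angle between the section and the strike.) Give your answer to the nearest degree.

Angle between strike (S50°W) and section (S25°E): β = 75°.
tan(apparent dip) = tan 72° · sin 75° = 2.9728
α = arctan(2.9728) = 71.41°

71°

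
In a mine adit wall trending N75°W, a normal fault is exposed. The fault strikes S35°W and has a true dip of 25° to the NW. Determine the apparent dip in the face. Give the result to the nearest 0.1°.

23.7°

The strike is S35°W and the section trends N75°W; the acute angle between them is β = 70°.
tan α = tan 25° × sin 70° = 0.4663 × 0.9397 = 0.4382
α = arctan(0.4382) = 23.66°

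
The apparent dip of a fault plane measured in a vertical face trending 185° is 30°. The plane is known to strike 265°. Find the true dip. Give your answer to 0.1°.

β = acute angle between strike 265° and section 185° = 80°.
tan δ = tan α / sin β = tan 30° / sin 80° = 0.5774 / 0.9848 = 0.5863
δ = arctan(0.5863) = 30.38°

30.4°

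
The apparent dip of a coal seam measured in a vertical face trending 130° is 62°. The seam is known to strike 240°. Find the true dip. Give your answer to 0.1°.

The section is 70° from the strike.
tan δ = tan α / sin β = tan 62° / sin 70° = 1.8807 / 0.9397 = 2.0014
δ = arctan(2.0014) = 63.45°

63.5°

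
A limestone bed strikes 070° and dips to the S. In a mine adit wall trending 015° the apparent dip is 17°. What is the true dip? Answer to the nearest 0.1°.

20.5°

The section is 55° from the strike.
tan δ = tan α / sin β = tan 17° / sin 55° = 0.3057 / 0.8192 = 0.3732
true dip = arctan 0.3732 = 20.47°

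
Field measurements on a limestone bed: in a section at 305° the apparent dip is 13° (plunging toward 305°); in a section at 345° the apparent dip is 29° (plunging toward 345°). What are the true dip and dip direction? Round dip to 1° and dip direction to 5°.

true dip 32°, dip direction 015°

Each apparent-dip line lies in the plane. As unit vectors (x east, y north, z up), v₁ plunges 13°→305° and v₂ plunges 29°→345°.
The plane normal is n = v₁ × v₂ ∝ (0.081, 0.336, 0.548).
True dip = arccos(n_z / |n|) = arccos(0.8457) = 32.3°.
The horizontal component of n points toward azimuth atan2(n_x, n_y) = 14°, the dip direction.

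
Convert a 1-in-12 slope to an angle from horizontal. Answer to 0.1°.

tan θ = 1/12 = 0.0833
θ = arctan(0.0833) = 4.76°

4.8°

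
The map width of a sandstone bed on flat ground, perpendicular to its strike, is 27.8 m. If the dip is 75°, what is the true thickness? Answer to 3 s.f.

26.9 m

True thickness t = w · sin(dip) = 27.8 × sin 75°
t = 27.8 × 0.9659 = 26.853 m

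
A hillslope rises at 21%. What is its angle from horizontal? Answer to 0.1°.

11.9°

tan θ = 21/100 = 0.2100
θ = arctan(0.2100) = 11.86°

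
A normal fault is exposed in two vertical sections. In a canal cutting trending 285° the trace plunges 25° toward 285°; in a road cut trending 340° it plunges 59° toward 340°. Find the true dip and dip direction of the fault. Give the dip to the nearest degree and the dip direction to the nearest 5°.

true dip 61°, dip direction 000°

Each apparent-dip line lies in the plane. As unit vectors (x east, y north, z up), v₁ plunges 25°→285° and v₂ plunges 59°→340°.
The plane normal is n = v₁ × v₂ ∝ (-0.003, 0.676, 0.382).
tan δ = √(n_x²+n_y²)/n_z = 0.676/0.382, so δ = 60.5°.
Dip direction = atan2(-0.003, 0.676) = 360° (azimuth of n's horizontal projection).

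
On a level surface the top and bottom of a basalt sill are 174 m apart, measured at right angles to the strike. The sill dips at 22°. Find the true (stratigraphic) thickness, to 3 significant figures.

True thickness t = w · sin(dip) = 174 × sin 22°
t = 174 × 0.3746 = 65.182 m

65.2 m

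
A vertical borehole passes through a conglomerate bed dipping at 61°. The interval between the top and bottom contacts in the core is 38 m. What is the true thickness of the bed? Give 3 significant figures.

18.4 m

True thickness t = h · cos(dip) = 38 × cos 61°
t = 38 × 0.4848 = 18.423 m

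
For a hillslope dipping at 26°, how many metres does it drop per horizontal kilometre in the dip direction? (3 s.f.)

drop per km = 1000 × tan 26° = 1000 × 0.4877

488 m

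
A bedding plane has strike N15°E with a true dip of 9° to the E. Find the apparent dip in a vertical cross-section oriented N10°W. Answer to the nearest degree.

4°

Angle between strike (N15°E) and section (N10°W): β = 25°.
tan(apparent dip) = tan 9° · sin 25° = 0.0669
α = arctan(0.0669) = 3.83°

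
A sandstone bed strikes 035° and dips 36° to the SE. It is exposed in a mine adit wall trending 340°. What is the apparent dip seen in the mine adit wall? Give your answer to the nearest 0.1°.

The strike is 035° and the section trends 340°; the acute angle between them is β = 55°.
tan α = tan 36° × sin 55° = 0.7265 × 0.8192 = 0.5951
α = arctan(0.5951) = 30.76°

30.8°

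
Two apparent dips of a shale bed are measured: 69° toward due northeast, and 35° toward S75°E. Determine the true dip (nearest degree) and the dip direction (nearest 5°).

true dip 70°, dip direction 030°

Each apparent-dip line lies in the plane. As unit vectors (x east, y north, z up), v₁ plunges 69°→due northeast and v₂ plunges 35°→S75°E.
Cross product v₁ × v₂ gives the pole to the plane: n ∝ (0.343, 0.593, 0.254).
Dip δ = arctan(|n_h|/n_z) = arctan(0.685/0.254) = 69.7°.
Dip direction = atan2(0.343, 0.593) = 30° (azimuth of n's horizontal projection).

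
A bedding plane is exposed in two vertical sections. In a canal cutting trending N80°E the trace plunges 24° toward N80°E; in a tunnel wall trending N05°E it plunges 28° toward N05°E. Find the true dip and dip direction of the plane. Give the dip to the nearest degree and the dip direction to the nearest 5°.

The two traces are lines in the plane: v₁ = (sin 80°·cos 24°, cos 80°·cos 24°, −sin 24°), v₂ = (sin 5°·cos 28°, cos 5°·cos 28°, −sin 28°).
The plane normal is n = v₁ × v₂ ∝ (0.283, 0.391, 0.779).
Dip δ = arctan(|n_h|/n_z) = arctan(0.483/0.779) = 31.8°.
The horizontal component of n points toward azimuth atan2(n_x, n_y) = 36°, the dip direction.

true dip 32°, dip direction 035°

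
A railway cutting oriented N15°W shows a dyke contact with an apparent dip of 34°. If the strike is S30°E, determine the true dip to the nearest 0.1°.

The section is 15° from the strike.
tan(true dip) = tan 34° / sin 15° = 2.6061
δ = arctan(2.6061) = 69.01°

69.0°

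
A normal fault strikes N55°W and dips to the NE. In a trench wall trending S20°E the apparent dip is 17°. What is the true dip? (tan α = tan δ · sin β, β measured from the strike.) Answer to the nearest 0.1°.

The section is 35° from the strike.
tan(true dip) = tan 17° / sin 35° = 0.5330
δ = arctan(0.5330) = 28.06°

28.1°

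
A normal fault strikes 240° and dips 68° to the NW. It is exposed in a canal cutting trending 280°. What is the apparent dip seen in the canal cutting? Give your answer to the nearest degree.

58°

Angle between strike (240°) and section (280°): β = 40°.
tan(apparent dip) = tan 68° · sin 40° = 1.5910
α = arctan(1.5910) = 57.85°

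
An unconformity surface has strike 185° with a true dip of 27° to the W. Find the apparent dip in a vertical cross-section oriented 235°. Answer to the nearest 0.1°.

Angle between strike (185°) and section (235°): β = 50°.
tan(apparent dip) = tan 27° · sin 50° = 0.3903
apparent dip = arctan 0.3903 = 21.32°

21.3°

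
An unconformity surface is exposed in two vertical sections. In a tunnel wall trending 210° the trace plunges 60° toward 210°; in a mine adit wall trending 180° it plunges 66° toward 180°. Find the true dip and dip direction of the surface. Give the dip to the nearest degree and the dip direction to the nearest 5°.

Represent each trace as a vector plunging at its apparent dip toward its trend (east-north-up frame): v₁ = (-0.250, -0.433, -0.866), v₂ = (0.000, -0.407, -0.914).
The plane normal is n = v₁ × v₂ ∝ (0.043, -0.228, 0.102).
True dip = arccos(n_z / |n|) = arccos(0.4008) = 66.4°.
Dip direction = atan2(0.043, -0.228) = 169° (azimuth of n's horizontal projection).

true dip 66°, dip direction 170°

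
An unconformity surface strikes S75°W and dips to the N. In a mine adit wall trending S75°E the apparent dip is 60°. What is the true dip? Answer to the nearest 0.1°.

β = acute angle between strike S75°W and section S75°E = 30°.
tan δ = tan α / sin β = tan 60° / sin 30° = 1.7321 / 0.5000 = 3.4641
true dip = arctan 3.4641 = 73.90°

73.9°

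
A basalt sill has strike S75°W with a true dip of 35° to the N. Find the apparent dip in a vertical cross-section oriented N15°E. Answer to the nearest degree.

31°

Angle between strike (S75°W) and section (N15°E): β = 60°.
tan(apparent dip) = tan 35° · sin 60° = 0.6064
apparent dip = arctan 0.6064 = 31.23°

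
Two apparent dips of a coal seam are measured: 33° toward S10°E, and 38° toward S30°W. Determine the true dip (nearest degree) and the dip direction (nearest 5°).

true dip 38°, dip direction 205°

Represent each trace as a vector plunging at its apparent dip toward its trend (east-north-up frame): v₁ = (0.146, -0.826, -0.545), v₂ = (-0.394, -0.682, -0.616).
n = v₁ × v₂ = (-0.137, -0.304, 0.425) (taken with n_z > 0).
True dip = arccos(n_z / |n|) = arccos(0.7865) = 38.1°.
The horizontal component of n points toward azimuth atan2(n_x, n_y) = 204°, the dip direction.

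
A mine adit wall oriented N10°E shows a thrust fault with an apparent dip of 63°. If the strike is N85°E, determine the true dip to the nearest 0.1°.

63.8°

The section is 75° from the strike.
tan(true dip) = tan 63° / sin 75° = 2.0318
true dip = arctan 2.0318 = 63.80°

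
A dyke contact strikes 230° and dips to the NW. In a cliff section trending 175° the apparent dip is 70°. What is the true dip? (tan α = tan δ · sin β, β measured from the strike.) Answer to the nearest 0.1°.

73.4°

β = acute angle between strike 230° and section 175° = 55°.
tan(true dip) = tan 70° / sin 55° = 3.3541
δ = arctan(3.3541) = 73.40°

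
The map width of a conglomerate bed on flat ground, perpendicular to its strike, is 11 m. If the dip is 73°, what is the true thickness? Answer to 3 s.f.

True thickness t = w · sin(dip) = 11 × sin 73°
t = 11 × 0.9563 = 10.519 m

10.5 m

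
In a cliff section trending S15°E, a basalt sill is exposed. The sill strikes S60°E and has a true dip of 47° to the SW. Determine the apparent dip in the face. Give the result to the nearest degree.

The section lies 45° from the strike.
tan α = tan 47° × sin 45° = 1.0724 × 0.7071 = 0.7583
apparent dip = arctan 0.7583 = 37.17°

37°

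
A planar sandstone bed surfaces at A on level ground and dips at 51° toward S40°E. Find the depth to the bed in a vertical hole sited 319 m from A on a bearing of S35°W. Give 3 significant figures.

102 m

The hole lies 75° from the dip direction, so the down-dip offset is 319 × cos 75° = 82.56 m.
Depth = down-dip offset × tan(dip) = 82.56 × tan 51° = 82.56 × 1.2349
Depth = 101.96 m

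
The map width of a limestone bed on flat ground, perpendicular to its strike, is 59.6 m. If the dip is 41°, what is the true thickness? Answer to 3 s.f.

39.1 m

True thickness t = w · sin(dip) = 59.6 × sin 41°
t = 59.6 × 0.6561 = 39.101 m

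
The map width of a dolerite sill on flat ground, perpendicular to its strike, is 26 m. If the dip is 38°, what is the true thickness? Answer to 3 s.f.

16.0 m

True thickness t = w · sin(dip) = 26 × sin 38°
t = 26 × 0.6157 = 16.007 m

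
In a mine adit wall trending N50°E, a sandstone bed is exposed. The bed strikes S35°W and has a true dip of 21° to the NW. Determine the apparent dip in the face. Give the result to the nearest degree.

The section lies 15° from the strike.
tan(apparent dip) = tan 21° · sin 15° = 0.0994
apparent dip = arctan 0.0994 = 5.67°

6°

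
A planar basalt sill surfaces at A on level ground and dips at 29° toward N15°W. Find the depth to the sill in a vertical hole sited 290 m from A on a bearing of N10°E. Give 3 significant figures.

The hole lies 25° from the dip direction, so the down-dip offset is 290 × cos 25° = 262.83 m.
Depth = down-dip offset × tan(dip) = 262.83 × tan 29° = 262.83 × 0.5543
Depth = 145.69 m

146 m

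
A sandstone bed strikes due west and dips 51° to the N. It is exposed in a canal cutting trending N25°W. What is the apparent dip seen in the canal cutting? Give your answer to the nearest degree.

The strike is due west and the section trends N25°W; the acute angle between them is β = 65°.
tan α = tan 51° × sin 65° = 1.2349 × 0.9063 = 1.1192
apparent dip = arctan 1.1192 = 48.22°

48°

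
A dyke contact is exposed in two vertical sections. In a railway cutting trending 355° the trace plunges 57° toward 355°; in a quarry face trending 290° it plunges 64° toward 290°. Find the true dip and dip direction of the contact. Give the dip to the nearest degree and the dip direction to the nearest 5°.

true dip 65°, dip direction 310°

Each apparent-dip line lies in the plane. As unit vectors (x east, y north, z up), v₁ plunges 57°→355° and v₂ plunges 64°→290°.
n = v₁ × v₂ = (-0.362, 0.303, 0.216) (taken with n_z > 0).
Dip δ = arctan(|n_h|/n_z) = arctan(0.472/0.216) = 65.4°.
The horizontal component of n points toward azimuth atan2(n_x, n_y) = 310°, the dip direction.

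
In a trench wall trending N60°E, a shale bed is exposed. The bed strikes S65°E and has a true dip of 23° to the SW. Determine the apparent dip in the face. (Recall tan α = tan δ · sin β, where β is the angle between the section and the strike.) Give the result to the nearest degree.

19°

The section lies 55° from the strike.
tan α = tan 23° × sin 55° = 0.4245 × 0.8192 = 0.3477
apparent dip = arctan 0.3477 = 19.17°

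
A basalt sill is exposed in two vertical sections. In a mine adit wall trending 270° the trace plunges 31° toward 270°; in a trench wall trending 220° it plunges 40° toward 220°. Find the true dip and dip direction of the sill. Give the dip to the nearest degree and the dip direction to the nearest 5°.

The two traces are lines in the plane: v₁ = (sin 270°·cos 31°, cos 270°·cos 31°, −sin 31°), v₂ = (sin 220°·cos 40°, cos 220°·cos 40°, −sin 40°).
The plane normal is n = v₁ × v₂ ∝ (-0.302, -0.297, 0.503).
Dip δ = arctan(|n_h|/n_z) = arctan(0.424/0.503) = 40.1°.
Dip direction = atan2(-0.302, -0.297) = 225° (azimuth of n's horizontal projection).

true dip 40°, dip direction 225°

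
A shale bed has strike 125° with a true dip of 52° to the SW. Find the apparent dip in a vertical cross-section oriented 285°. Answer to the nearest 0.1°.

23.6°

The strike is 125° and the section trends 285°; the acute angle between them is β = 20°.
tan α = tan 52° × sin 20° = 1.2799 × 0.3420 = 0.4378
α = arctan(0.4378) = 23.64°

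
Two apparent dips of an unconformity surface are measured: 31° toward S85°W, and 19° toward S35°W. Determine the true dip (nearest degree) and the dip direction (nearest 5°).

true dip 31°, dip direction 270°

Each apparent-dip line lies in the plane. As unit vectors (x east, y north, z up), v₁ plunges 31°→S85°W and v₂ plunges 19°→S35°W.
The plane normal is n = v₁ × v₂ ∝ (-0.375, 0.001, 0.621).
tan δ = √(n_x²+n_y²)/n_z = 0.375/0.621, so δ = 31.1°.
The horizontal component of n points toward azimuth atan2(n_x, n_y) = 270°, the dip direction.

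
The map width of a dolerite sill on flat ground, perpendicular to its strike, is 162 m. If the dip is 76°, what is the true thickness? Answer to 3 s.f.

157 m

True thickness t = w · sin(dip) = 162 × sin 76°
t = 162 × 0.9703 = 157.188 m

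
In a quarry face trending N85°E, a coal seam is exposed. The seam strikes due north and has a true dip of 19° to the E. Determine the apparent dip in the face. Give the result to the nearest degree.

19°

The section lies 85° from the strike.
tan α = tan 19° × sin 85° = 0.3443 × 0.9962 = 0.3430
apparent dip = arctan 0.3430 = 18.93°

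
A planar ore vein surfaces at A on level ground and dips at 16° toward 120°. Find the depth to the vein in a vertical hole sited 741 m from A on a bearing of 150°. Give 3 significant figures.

The hole lies 30° from the dip direction, so the down-dip offset is 741 × cos 30° = 641.72 m.
Depth = down-dip offset × tan(dip) = 641.72 × tan 16° = 641.72 × 0.2867
Depth = 184.01 m

184 m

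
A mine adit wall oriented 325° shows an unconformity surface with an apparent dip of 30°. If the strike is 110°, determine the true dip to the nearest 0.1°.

45.2°

The section is 35° from the strike.
tan(true dip) = tan 30° / sin 35° = 1.0066
δ = arctan(1.0066) = 45.19°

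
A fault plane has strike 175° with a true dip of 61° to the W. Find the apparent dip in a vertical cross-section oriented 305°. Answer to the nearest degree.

Angle between strike (175°) and section (305°): β = 50°.
tan α = tan 61° × sin 50° = 1.8040 × 0.7660 = 1.3820
α = arctan(1.3820) = 54.11°

54°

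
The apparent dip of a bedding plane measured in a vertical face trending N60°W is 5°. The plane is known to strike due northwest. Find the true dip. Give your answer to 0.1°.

β = acute angle between strike due northwest and section N60°W = 15°.
tan δ = tan α / sin β = tan 5° / sin 15° = 0.0875 / 0.2588 = 0.3380
true dip = arctan 0.3380 = 18.68°

18.7°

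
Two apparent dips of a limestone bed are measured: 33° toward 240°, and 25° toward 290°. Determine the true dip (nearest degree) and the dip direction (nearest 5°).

true dip 33°, dip direction 245°

The two traces are lines in the plane: v₁ = (sin 240°·cos 33°, cos 240°·cos 33°, −sin 33°), v₂ = (sin 290°·cos 25°, cos 290°·cos 25°, −sin 25°).
Cross product v₁ × v₂ gives the pole to the plane: n ∝ (-0.346, -0.157, 0.582).
tan δ = √(n_x²+n_y²)/n_z = 0.380/0.582, so δ = 33.1°.
Dip direction = azimuth of (n_x, n_y) = atan2(-0.346, -0.157) = 246°.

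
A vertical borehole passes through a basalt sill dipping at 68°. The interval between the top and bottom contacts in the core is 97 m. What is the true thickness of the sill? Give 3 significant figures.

36.3 m

True thickness t = h · cos(dip) = 97 × cos 68°
t = 97 × 0.3746 = 36.337 m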